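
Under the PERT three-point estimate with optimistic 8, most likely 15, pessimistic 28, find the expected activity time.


te = (o + 4m + p) / 6
= (8 + 4×15 + 28) / 6
= (8 + 60 + 28) / 6
= 96 / 6
= 16.00


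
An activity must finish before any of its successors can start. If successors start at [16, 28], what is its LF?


LF = min of all successor start times
Successors start at: [16, 28]
LF = min(16, 28)
= 16


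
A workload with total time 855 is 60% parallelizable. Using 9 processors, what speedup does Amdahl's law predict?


Amdahl's law: T_p = T × ((1-p) + p/N)
= 855 × ((1-0.6) + 0.6/9)
= 855 × (0.40 + 0.0667)
= 855 × 0.4667
= 399.00
Speedup = 855/399.00
= 2.14×


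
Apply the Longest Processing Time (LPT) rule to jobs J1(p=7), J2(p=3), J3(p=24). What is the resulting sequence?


LPT: sort by longest processing time first
  J3: p=24
  J1: p=7
  J2: p=3
Order: J3 → J1 → J2


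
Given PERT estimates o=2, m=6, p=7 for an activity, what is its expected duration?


te = (o + 4m + p) / 6
= (2 + 4×6 + 7) / 6
= (2 + 24 + 7) / 6
= 33 / 6
= 5.50


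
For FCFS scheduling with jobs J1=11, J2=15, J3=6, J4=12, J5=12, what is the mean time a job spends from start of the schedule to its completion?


Completion times:
  J1: completes at 11
  J2: completes at 26
  J3: completes at 32
  J4: completes at 44
  J5: completes at 56
Sum = 169
Average = 169/5
= 33.80


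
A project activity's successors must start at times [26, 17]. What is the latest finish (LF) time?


LF = min of all successor start times
Successors start at: [26, 17]
LF = min(26, 17)
= 17


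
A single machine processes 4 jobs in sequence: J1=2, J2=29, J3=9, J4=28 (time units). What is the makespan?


Sequential makespan: sum all processing times
= 2 + 29 + 9 + 28
= 68 time units


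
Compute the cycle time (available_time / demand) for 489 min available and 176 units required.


Cycle time = available time / demand
= 489 / 176
= 2.78 min/unit


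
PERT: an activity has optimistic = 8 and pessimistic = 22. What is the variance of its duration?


σ² = ((p - o) / 6)² = (p - o)² / 36
= (22 - 8)² / 36
= 14² / 36
= 196 / 36
= 5.4444


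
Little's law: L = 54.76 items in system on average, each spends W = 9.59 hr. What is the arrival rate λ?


Little's law: L = λW → λ = L / W
= 54.76 / 9.59
= 5.71 per hour


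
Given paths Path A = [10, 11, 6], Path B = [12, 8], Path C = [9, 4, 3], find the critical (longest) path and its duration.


Path A: 10 + 11 + 6 = 27
Path B: 12 + 8 = 20
Path C: 9 + 4 + 3 = 16
Critical path = longest = max(27, 20, 16)
= 27 (Path A)


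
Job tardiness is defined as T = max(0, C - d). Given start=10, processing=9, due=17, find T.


Completion = start + processing = 10 + 9 = 19
Tardiness = max(0, C - d) = max(0, 19 - 17)
= max(0, 2)
= 2


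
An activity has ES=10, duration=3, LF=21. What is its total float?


EF = ES + duration = 10 + 3 = 13
LS = LF - duration = 21 - 3 = 18
Total Float = LF - EF = 21 - 13
(or LS - ES = 18 - 10)
= 8


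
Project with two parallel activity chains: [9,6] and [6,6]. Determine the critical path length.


Path A: 9 + 6 = 15
Path B: 6 + 6 = 12
Critical path = longest = max(15, 12)
= 15 (Path A)


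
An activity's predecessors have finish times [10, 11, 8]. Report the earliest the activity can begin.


ES = max of all predecessor completion times
Predecessors: [10, 11, 8]
ES = max(10, 11, 8)
= 11


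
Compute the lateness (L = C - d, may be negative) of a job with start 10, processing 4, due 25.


Completion = 10 + 4 = 14
Lateness = C - d = 14 - 25
= -11


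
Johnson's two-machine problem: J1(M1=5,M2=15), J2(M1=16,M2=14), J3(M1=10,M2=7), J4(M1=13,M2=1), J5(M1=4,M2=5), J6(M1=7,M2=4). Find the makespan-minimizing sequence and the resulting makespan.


Johnson's rule:
Group 1 (M1≤M2, sort by M1): ['J5', 'J1']
Group 2 (M1>M2, sort desc M2): ['J2', 'J3', 'J6', 'J4']
Sequence: J5 → J1 → J2 → J3 → J6 → J4
Makespan calculation:
  J5: M1 done=4, M2 done=9
  J1: M1 done=9, M2 done=24
  J2: M1 done=25, M2 done=39
  J3: M1 done=35, M2 done=46
  J6: M1 done=42, M2 done=50
  J4: M1 done=55, M2 done=56
= Sequence: J5 → J1 → J2 → J3 → J6 → J4, Makespan: 56


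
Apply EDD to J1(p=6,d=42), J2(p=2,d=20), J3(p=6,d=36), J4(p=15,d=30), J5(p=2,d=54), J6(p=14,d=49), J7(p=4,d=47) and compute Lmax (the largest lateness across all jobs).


EDD order: J2 → J4 → J3 → J1 → J7 → J6 → J5
Completion and lateness:
  J2: C=2, d=20, L=2-20=-18
  J4: C=17, d=30, L=17-30=-13
  J3: C=23, d=36, L=23-36=-13
  J1: C=29, d=42, L=29-42=-13
  J7: C=33, d=47, L=33-47=-14
  J6: C=47, d=49, L=47-49=-2
  J5: C=49, d=54, L=49-54=-5
Lmax = max(-18, -13, -13, -13, -14, -2, -5)
= -2


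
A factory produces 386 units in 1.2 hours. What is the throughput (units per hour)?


Throughput = units / time
= 386 / 1.2
= 321.7 units/hour


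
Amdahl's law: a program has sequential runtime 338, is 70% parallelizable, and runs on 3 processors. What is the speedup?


Amdahl's law: T_p = T × ((1-p) + p/N)
= 338 × ((1-0.7) + 0.7/3)
= 338 × (0.30 + 0.2333)
= 338 × 0.5333
= 180.27
Speedup = 338/180.27
= 1.88×


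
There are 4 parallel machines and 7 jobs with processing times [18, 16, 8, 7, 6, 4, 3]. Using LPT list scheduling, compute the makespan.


Jobs (LPT sorted): [18, 16, 8, 7, 6, 4, 3]
Machines: 4
  J=18 → Machine 1 (load: 0+18=18)
  J=16 → Machine 2 (load: 0+16=16)
  J=8 → Machine 3 (load: 0+8=8)
  J=7 → Machine 4 (load: 0+7=7)
  J=6 → Machine 4 (load: 7+6=13)
  J=4 → Machine 3 (load: 8+4=12)
  J=3 → Machine 3 (load: 12+3=15)
Machine loads: [18, 16, 15, 13]
Makespan = max = 18 time units


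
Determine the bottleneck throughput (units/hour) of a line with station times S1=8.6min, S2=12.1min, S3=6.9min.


Bottleneck = longest station time
Station times: [8.6, 12.1, 6.9]
Max = 12.1 min
Rate = 60 / 12.1
= 4.96 units/hour (bottleneck: 12.1min)


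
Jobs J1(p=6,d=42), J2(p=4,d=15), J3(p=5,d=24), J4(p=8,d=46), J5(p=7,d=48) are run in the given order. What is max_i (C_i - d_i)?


Lateness per job (L = C - d):
  J1: C=6, d=42, L=-36
  J2: C=10, d=15, L=-5
  J3: C=15, d=24, L=-9
  J4: C=23, d=46, L=-23
  J5: C=30, d=48, L=-18
Lmax = max(-36, -5, -9, -23, -18)
= -5


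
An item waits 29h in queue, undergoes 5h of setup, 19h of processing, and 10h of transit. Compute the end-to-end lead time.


Lead time = queue + setup + processing + transit
= 29 + 5 + 19 + 10
= 63 hours


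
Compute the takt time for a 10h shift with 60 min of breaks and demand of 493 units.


Available = 10×60 - 60 = 540 min
Takt time = 540 / 493
= 1.10 min/unit


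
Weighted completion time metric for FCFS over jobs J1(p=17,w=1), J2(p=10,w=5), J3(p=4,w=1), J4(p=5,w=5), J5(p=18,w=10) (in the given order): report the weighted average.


Completion times:
  J1: C=17, w×C=1×17=17
  J2: C=27, w×C=5×27=135
  J3: C=31, w×C=1×31=31
  J4: C=36, w×C=5×36=180
  J5: C=54, w×C=10×54=540
Sum w×C = 903
Sum w = 22
Weighted avg = 903/22
= 41.05


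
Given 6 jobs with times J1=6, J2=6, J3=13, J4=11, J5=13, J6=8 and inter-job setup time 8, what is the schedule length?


Makespan = Σ processing + (n-1) × setup
= (6 + 6 + 13 + 11 + 13 + 8) + (6-1)×8
= 57 + 40
= 97 time units


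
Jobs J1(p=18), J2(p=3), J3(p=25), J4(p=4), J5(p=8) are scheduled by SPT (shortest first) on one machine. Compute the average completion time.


SPT order: J2 → J4 → J5 → J1 → J3
Completion times:
  J2: C=3
  J4: C=7
  J5: C=15
  J1: C=33
  J3: C=58
Sum = 116, n = 5
Mean flow = 116/5
= 23.20


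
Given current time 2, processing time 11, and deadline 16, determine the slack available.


Slack = due - current_time - processing
= 16 - 2 - 11
= 3


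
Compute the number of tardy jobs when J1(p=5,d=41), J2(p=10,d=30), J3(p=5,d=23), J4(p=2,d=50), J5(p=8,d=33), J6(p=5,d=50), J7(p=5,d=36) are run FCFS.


Completion vs due date:
  J1: C=5, d=41 → on time
  J2: C=15, d=30 → on time
  J3: C=20, d=23 → on time
  J4: C=22, d=50 → on time
  J5: C=30, d=33 → on time
  J6: C=35, d=50 → on time
  J7: C=40, d=36 → TARDY
Tardy jobs: J7
Count = 1


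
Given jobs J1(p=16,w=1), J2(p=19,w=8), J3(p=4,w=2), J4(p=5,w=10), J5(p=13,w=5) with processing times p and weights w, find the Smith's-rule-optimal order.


WSPT (Smith's rule): sort by p/w ascending
  J4: p/w = 5/10 = 0.500
  J3: p/w = 4/2 = 2.000
  J2: p/w = 19/8 = 2.375
  J5: p/w = 13/5 = 2.600
  J1: p/w = 16/1 = 16.000
Order: J4 → J3 → J2 → J5 → J1


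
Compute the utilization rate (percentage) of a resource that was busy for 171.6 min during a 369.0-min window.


Utilization = busy / total × 100
= 171.6 / 369.0 × 100
= 46.5%


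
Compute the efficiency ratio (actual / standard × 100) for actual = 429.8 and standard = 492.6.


Efficiency = (actual / standard) × 100
= (429.8 / 492.6) × 100
= 87.3%


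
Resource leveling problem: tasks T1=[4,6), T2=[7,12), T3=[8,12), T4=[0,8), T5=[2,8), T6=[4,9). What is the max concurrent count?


Check each time point for overlaps:
  t=4: 4 tasks active (T1, T4, T5, T6)
Max concurrent = 4


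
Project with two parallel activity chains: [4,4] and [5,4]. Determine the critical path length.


Path A: 4 + 4 = 8
Path B: 5 + 4 = 9
Critical path = longest = max(8, 9)
= 9 (Path B)


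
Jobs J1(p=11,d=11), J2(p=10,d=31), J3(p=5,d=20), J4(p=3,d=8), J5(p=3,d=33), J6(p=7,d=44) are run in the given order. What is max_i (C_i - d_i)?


Lateness per job (L = C - d):
  J1: C=11, d=11, L=0
  J2: C=21, d=31, L=-10
  J3: C=26, d=20, L=6
  J4: C=29, d=8, L=21
  J5: C=32, d=33, L=-1
  J6: C=39, d=44, L=-5
Lmax = max(0, -10, 6, 21, -1, -5)
= 21


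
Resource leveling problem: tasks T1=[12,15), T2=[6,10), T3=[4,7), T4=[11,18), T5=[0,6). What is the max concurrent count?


Check each time point for overlaps:
  t=4: 2 tasks active (T3, T5)
Max concurrent = 2


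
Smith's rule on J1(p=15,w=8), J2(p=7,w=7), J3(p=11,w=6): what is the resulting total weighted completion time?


WSPT order (by p/w): J2 → J3 → J1
  J2: C=7, w·C=7×7=49
  J3: C=18, w·C=6×18=108
  J1: C=33, w·C=8×33=264
Σ w·C = 421
= 421


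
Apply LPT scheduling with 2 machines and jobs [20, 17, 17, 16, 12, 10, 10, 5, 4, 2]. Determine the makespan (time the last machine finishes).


Jobs (LPT sorted): [20, 17, 17, 16, 12, 10, 10, 5, 4, 2]
Machines: 2
  J=20 → Machine 1 (load: 0+20=20)
  J=17 → Machine 2 (load: 0+17=17)
  J=17 → Machine 2 (load: 17+17=34)
  J=16 → Machine 1 (load: 20+16=36)
  J=12 → Machine 2 (load: 34+12=46)
  J=10 → Machine 1 (load: 36+10=46)
  J=10 → Machine 1 (load: 46+10=56)
  J=5 → Machine 2 (load: 46+5=51)
  J=4 → Machine 2 (load: 51+4=55)
  J=2 → Machine 2 (load: 55+2=57)
Machine loads: [56, 57]
Makespan = max = 57 time units


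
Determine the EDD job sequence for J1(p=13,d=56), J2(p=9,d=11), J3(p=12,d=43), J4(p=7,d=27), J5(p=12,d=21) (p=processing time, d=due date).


EDD: sort by earliest due date
  J2: d=11, p=9
  J5: d=21, p=12
  J4: d=27, p=7
  J3: d=43, p=12
  J1: d=56, p=13
Order: J2 → J5 → J4 → J3 → J1


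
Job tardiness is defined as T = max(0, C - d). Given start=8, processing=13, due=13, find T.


Completion = start + processing = 8 + 13 = 21
Tardiness = max(0, C - d) = max(0, 21 - 13)
= max(0, 8)
= 8


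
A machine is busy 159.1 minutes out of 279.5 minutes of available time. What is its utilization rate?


Utilization = busy / total × 100
= 159.1 / 279.5 × 100
= 56.9%


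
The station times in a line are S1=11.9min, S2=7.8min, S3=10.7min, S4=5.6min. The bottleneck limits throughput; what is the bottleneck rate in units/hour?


Bottleneck = longest station time
Station times: [11.9, 7.8, 10.7, 5.6]
Max = 11.9 min
Rate = 60 / 11.9
= 5.04 units/hour (bottleneck: 11.9min)


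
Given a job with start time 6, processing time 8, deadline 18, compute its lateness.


Completion = 6 + 8 = 14
Lateness = C - d = 14 - 18
= -4


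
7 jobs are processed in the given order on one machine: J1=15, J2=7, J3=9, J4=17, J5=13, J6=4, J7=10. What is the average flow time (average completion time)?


Completion times:
  J1: completes at 15
  J2: completes at 22
  J3: completes at 31
  J4: completes at 48
  J5: completes at 61
  J6: completes at 65
  J7: completes at 75
Sum = 317
Average = 317/7
= 45.29


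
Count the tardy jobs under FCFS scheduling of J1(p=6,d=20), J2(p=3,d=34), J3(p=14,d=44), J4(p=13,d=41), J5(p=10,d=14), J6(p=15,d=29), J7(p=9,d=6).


Completion vs due date:
  J1: C=6, d=20 → on time
  J2: C=9, d=34 → on time
  J3: C=23, d=44 → on time
  J4: C=36, d=41 → on time
  J5: C=46, d=14 → TARDY
  J6: C=61, d=29 → TARDY
  J7: C=70, d=6 → TARDY
Tardy jobs: J5, J6, J7
Count = 3


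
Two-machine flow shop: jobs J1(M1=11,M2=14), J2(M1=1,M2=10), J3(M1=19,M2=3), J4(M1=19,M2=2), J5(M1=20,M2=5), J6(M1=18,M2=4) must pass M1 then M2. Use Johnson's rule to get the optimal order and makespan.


Johnson's rule:
Group 1 (M1≤M2, sort by M1): ['J2', 'J1']
Group 2 (M1>M2, sort desc M2): ['J5', 'J6', 'J3', 'J4']
Sequence: J2 → J1 → J5 → J6 → J3 → J4
Makespan calculation:
  J2: M1 done=1, M2 done=11
  J1: M1 done=12, M2 done=26
  J5: M1 done=32, M2 done=37
  J6: M1 done=50, M2 done=54
  J3: M1 done=69, M2 done=72
  J4: M1 done=88, M2 done=90
= Sequence: J2 → J1 → J5 → J6 → J3 → J4, Makespan: 90


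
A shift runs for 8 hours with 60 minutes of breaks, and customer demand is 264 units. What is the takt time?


Available = 8×60 - 60 = 420 min
Takt time = 420 / 264
= 1.59 min/unit


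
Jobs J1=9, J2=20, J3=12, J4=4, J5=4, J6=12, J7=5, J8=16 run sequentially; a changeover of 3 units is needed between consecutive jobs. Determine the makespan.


Makespan = Σ processing + (n-1) × setup
= (9 + 20 + 12 + 4 + 4 + 12 + 5 + 16) + (8-1)×3
= 82 + 21
= 103 time units


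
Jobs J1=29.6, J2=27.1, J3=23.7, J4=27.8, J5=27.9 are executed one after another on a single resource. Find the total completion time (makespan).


Sequential makespan: sum all processing times
= 29.6 + 27.1 + 23.7 + 27.8 + 27.9
= 136.1 time units


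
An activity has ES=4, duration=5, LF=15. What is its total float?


EF = ES + duration = 4 + 5 = 9
LS = LF - duration = 15 - 5 = 10
Total Float = LF - EF = 15 - 9
(or LS - ES = 10 - 4)
= 6


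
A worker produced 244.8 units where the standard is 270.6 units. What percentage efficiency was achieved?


Efficiency = (actual / standard) × 100
= (244.8 / 270.6) × 100
= 90.5%


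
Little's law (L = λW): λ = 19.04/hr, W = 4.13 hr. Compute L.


Little's law: L = λ × W
= 19.04 × 4.13
= 78.64


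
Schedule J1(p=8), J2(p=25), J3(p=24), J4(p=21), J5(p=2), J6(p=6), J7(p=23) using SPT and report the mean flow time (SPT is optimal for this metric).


SPT order: J5 → J6 → J1 → J4 → J7 → J3 → J2
Completion times:
  J5: C=2
  J6: C=8
  J1: C=16
  J4: C=37
  J7: C=60
  J3: C=84
  J2: C=109
Sum = 316, n = 7
Mean flow = 316/7
= 45.14


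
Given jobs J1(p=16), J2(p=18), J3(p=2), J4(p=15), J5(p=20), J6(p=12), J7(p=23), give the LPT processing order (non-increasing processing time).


LPT: sort by longest processing time first
  J7: p=23
  J5: p=20
  J2: p=18
  J1: p=16
  J4: p=15
  J6: p=12
  J3: p=2
Order: J7 → J5 → J2 → J1 → J4 → J6 → J3


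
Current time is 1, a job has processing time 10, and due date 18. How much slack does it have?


Slack = due - current_time - processing
= 18 - 1 - 10
= 7


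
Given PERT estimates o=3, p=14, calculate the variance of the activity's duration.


σ² = ((p - o) / 6)² = (p - o)² / 36
= (14 - 3)² / 36
= 11² / 36
= 121 / 36
= 3.3611


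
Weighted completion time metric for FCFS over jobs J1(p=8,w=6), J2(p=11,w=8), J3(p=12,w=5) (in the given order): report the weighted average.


Completion times:
  J1: C=8, w×C=6×8=48
  J2: C=19, w×C=8×19=152
  J3: C=31, w×C=5×31=155
Sum w×C = 355
Sum w = 19
Weighted avg = 355/19
= 18.68


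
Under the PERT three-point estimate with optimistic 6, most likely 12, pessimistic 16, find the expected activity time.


te = (o + 4m + p) / 6
= (6 + 4×12 + 16) / 6
= (6 + 48 + 16) / 6
= 70 / 6
= 11.67


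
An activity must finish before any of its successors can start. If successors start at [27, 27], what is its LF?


LF = min of all successor start times
Successors start at: [27, 27]
LF = min(27, 27)
= 27


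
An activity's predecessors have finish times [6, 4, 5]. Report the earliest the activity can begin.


ES = max of all predecessor completion times
Predecessors: [6, 4, 5]
ES = max(6, 4, 5)
= 6


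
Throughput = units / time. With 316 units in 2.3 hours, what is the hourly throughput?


Throughput = units / time
= 316 / 2.3
= 137.4 units/hour


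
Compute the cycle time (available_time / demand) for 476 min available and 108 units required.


Cycle time = available time / demand
= 476 / 108
= 4.41 min/unit


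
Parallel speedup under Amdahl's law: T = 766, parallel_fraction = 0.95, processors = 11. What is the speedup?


Amdahl's law: T_p = T × ((1-p) + p/N)
= 766 × ((1-0.95) + 0.95/11)
= 766 × (0.05 + 0.0864)
= 766 × 0.1364
= 104.45
Speedup = 766/104.45
= 7.33×


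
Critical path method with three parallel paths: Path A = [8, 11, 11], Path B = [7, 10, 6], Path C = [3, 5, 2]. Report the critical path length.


Path A: 8 + 11 + 11 = 30
Path B: 7 + 10 + 6 = 23
Path C: 3 + 5 + 2 = 10
Critical path = longest = max(30, 23, 10)
= 30 (Path A)


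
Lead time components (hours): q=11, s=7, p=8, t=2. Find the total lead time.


Lead time = queue + setup + processing + transit
= 11 + 7 + 8 + 2
= 28 hours


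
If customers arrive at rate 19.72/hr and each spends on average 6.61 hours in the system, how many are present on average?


Little's law: L = λ × W
= 19.72 × 6.61
= 130.35


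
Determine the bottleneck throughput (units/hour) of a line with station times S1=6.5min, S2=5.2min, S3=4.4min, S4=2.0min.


Bottleneck = longest station time
Station times: [6.5, 5.2, 4.4, 2.0]
Max = 6.5 min
Rate = 60 / 6.5
= 9.23 units/hour (bottleneck: 6.5min)


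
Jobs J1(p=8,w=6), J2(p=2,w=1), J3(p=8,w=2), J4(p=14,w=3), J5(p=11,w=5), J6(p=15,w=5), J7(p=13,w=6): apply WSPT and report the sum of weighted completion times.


WSPT order (by p/w): J1 → J2 → J7 → J5 → J6 → J3 → J4
  J1: C=8, w·C=6×8=48
  J2: C=10, w·C=1×10=10
  J7: C=23, w·C=6×23=138
  J5: C=34, w·C=5×34=170
  J6: C=49, w·C=5×49=245
  J3: C=57, w·C=2×57=114
  J4: C=71, w·C=3×71=213
Σ w·C = 938
= 938


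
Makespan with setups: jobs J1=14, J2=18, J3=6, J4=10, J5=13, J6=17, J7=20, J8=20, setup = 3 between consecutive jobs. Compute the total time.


Makespan = Σ processing + (n-1) × setup
= (14 + 18 + 6 + 10 + 13 + 17 + 20 + 20) + (8-1)×3
= 118 + 21
= 139 time units


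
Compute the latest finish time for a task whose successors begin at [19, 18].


LF = min of all successor start times
Successors start at: [19, 18]
LF = min(19, 18)
= 18


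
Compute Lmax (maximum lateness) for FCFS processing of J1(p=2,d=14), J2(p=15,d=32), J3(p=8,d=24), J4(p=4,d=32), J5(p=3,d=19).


Lateness per job (L = C - d):
  J1: C=2, d=14, L=-12
  J2: C=17, d=32, L=-15
  J3: C=25, d=24, L=1
  J4: C=29, d=32, L=-3
  J5: C=32, d=19, L=13
Lmax = max(-12, -15, 1, -3, 13)
= 13


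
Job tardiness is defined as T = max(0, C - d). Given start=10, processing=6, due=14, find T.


Completion = start + processing = 10 + 6 = 16
Tardiness = max(0, C - d) = max(0, 16 - 14)
= max(0, 2)
= 2


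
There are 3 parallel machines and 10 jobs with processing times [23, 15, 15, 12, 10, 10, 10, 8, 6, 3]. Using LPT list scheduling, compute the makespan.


Jobs (LPT sorted): [23, 15, 15, 12, 10, 10, 10, 8, 6, 3]
Machines: 3
  J=23 → Machine 1 (load: 0+23=23)
  J=15 → Machine 2 (load: 0+15=15)
  J=15 → Machine 3 (load: 0+15=15)
  J=12 → Machine 2 (load: 15+12=27)
  J=10 → Machine 3 (load: 15+10=25)
  J=10 → Machine 1 (load: 23+10=33)
  J=10 → Machine 3 (load: 25+10=35)
  J=8 → Machine 2 (load: 27+8=35)
  J=6 → Machine 1 (load: 33+6=39)
  J=3 → Machine 2 (load: 35+3=38)
Machine loads: [39, 38, 35]
Makespan = max = 39 time units


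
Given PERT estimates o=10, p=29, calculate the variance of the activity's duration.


σ² = ((p - o) / 6)² = (p - o)² / 36
= (29 - 10)² / 36
= 19² / 36
= 361 / 36
= 10.0278


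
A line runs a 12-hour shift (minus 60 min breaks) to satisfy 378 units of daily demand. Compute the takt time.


Available = 12×60 - 60 = 660 min
Takt time = 660 / 378
= 1.75 min/unit


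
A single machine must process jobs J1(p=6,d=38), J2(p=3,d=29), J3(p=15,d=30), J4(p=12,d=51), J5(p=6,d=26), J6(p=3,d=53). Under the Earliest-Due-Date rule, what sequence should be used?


EDD: sort by earliest due date
  J5: d=26, p=6
  J2: d=29, p=3
  J3: d=30, p=15
  J1: d=38, p=6
  J4: d=51, p=12
  J6: d=53, p=3
Order: J5 → J2 → J3 → J1 → J4 → J6


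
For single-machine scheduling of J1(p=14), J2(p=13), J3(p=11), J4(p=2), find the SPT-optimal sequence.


SPT: sort by shortest processing time
  J4: p=2
  J3: p=11
  J2: p=13
  J1: p=14
Order: J4 → J3 → J2 → J1


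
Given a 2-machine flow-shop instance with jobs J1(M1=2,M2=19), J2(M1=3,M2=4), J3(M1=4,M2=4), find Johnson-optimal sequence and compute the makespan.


Johnson's rule:
Group 1 (M1≤M2, sort by M1): ['J1', 'J2', 'J3']
Group 2 (M1>M2, sort desc M2): []
Sequence: J1 → J2 → J3
Makespan calculation:
  J1: M1 done=2, M2 done=21
  J2: M1 done=5, M2 done=25
  J3: M1 done=9, M2 done=29
= Sequence: J1 → J2 → J3, Makespan: 29


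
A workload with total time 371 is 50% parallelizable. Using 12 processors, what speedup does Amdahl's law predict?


Amdahl's law: T_p = T × ((1-p) + p/N)
= 371 × ((1-0.5) + 0.5/12)
= 371 × (0.50 + 0.0417)
= 371 × 0.5417
= 200.96
Speedup = 371/200.96
= 1.85×


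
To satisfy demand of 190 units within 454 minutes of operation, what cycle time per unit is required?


Cycle time = available time / demand
= 454 / 190
= 2.39 min/unit


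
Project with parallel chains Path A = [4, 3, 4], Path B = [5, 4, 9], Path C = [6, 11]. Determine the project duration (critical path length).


Path A: 4 + 3 + 4 = 11
Path B: 5 + 4 + 9 = 18
Path C: 6 + 11 = 17
Critical path = longest = max(11, 18, 17)
= 18 (Path B)


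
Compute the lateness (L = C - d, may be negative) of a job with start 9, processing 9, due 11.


Completion = 9 + 9 = 18
Lateness = C - d = 18 - 11
= 7


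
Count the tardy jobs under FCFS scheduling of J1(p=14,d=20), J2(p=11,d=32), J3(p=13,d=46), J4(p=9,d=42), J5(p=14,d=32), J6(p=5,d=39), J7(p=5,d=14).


Completion vs due date:
  J1: C=14, d=20 → on time
  J2: C=25, d=32 → on time
  J3: C=38, d=46 → on time
  J4: C=47, d=42 → TARDY
  J5: C=61, d=32 → TARDY
  J6: C=66, d=39 → TARDY
  J7: C=71, d=14 → TARDY
Tardy jobs: J4, J5, J6, J7
Count = 4


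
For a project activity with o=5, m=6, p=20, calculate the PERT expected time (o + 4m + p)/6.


te = (o + 4m + p) / 6
= (5 + 4×6 + 20) / 6
= (5 + 24 + 20) / 6
= 49 / 6
= 8.17


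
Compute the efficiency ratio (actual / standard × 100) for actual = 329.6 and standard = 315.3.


Efficiency = (actual / standard) × 100
= (329.6 / 315.3) × 100
= 104.5%


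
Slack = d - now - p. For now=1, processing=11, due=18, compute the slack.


Slack = due - current_time - processing
= 18 - 1 - 11
= 6


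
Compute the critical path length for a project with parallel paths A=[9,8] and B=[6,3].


Path A: 9 + 8 = 17
Path B: 6 + 3 = 9
Critical path = longest = max(17, 9)
= 17 (Path A)


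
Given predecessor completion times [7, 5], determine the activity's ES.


ES = max of all predecessor completion times
Predecessors: [7, 5]
ES = max(7, 5)
= 7


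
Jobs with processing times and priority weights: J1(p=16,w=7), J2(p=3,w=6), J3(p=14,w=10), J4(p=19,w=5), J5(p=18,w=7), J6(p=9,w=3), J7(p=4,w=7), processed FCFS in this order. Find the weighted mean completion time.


Completion times:
  J1: C=16, w×C=7×16=112
  J2: C=19, w×C=6×19=114
  J3: C=33, w×C=10×33=330
  J4: C=52, w×C=5×52=260
  J5: C=70, w×C=7×70=490
  J6: C=79, w×C=3×79=237
  J7: C=83, w×C=7×83=581
Sum w×C = 2124
Sum w = 45
Weighted avg = 2124/45
= 47.20


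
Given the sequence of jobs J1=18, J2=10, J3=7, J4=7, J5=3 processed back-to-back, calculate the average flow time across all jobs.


Completion times:
  J1: completes at 18
  J2: completes at 28
  J3: completes at 35
  J4: completes at 42
  J5: completes at 45
Sum = 168
Average = 168/5
= 33.60


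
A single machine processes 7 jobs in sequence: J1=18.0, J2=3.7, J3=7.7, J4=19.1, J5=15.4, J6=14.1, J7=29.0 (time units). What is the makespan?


Sequential makespan: sum all processing times
= 18.0 + 3.7 + 7.7 + 19.1 + 15.4 + 14.1 + 29.0
= 107.0 time units


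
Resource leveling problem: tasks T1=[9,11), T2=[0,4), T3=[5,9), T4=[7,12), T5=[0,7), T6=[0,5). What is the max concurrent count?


Check each time point for overlaps:
  t=0: 3 tasks active (T2, T5, T6)
Max concurrent = 3


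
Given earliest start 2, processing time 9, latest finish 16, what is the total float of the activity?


EF = ES + duration = 2 + 9 = 11
LS = LF - duration = 16 - 9 = 7
Total Float = LF - EF = 16 - 11
(or LS - ES = 7 - 2)
= 5


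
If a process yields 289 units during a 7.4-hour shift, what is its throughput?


Throughput = units / time
= 289 / 7.4
= 39.1 units/hour


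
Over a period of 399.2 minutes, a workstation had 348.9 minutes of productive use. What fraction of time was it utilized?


Utilization = busy / total × 100
= 348.9 / 399.2 × 100
= 87.4%


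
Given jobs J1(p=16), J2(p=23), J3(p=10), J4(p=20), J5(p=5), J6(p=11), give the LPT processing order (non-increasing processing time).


LPT: sort by longest processing time first
  J2: p=23
  J4: p=20
  J1: p=16
  J6: p=11
  J3: p=10
  J5: p=5
Order: J2 → J4 → J1 → J6 → J3 → J5


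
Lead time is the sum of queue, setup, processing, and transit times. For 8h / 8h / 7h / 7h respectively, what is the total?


Lead time = queue + setup + processing + transit
= 8 + 8 + 7 + 7
= 30 hours


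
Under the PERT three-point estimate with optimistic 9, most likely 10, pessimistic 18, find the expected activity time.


te = (o + 4m + p) / 6
= (9 + 4×10 + 18) / 6
= (9 + 40 + 18) / 6
= 67 / 6
= 11.17


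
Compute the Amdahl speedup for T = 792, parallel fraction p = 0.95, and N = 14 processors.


Amdahl's law: T_p = T × ((1-p) + p/N)
= 792 × ((1-0.95) + 0.95/14)
= 792 × (0.05 + 0.0679)
= 792 × 0.1179
= 93.34
Speedup = 792/93.34
= 8.48×


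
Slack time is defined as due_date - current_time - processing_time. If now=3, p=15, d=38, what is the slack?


Slack = due - current_time - processing
= 38 - 3 - 15
= 20


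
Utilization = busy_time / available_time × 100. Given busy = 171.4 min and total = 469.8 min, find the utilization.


Utilization = busy / total × 100
= 171.4 / 469.8 × 100
= 36.5%


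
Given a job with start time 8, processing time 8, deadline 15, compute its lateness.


Completion = 8 + 8 = 16
Lateness = C - d = 16 - 15
= 1


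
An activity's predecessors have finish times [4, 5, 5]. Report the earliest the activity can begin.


ES = max of all predecessor completion times
Predecessors: [4, 5, 5]
ES = max(4, 5, 5)
= 5


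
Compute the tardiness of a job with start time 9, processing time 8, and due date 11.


Completion = start + processing = 9 + 8 = 17
Tardiness = max(0, C - d) = max(0, 17 - 11)
= max(0, 6)
= 6


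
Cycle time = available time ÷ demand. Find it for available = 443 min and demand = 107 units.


Cycle time = available time / demand
= 443 / 107
= 4.14 min/unit


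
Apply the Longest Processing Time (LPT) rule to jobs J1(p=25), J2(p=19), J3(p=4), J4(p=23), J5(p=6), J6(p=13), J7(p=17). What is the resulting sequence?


LPT: sort by longest processing time first
  J1: p=25
  J4: p=23
  J2: p=19
  J7: p=17
  J6: p=13
  J5: p=6
  J3: p=4
Order: J1 → J4 → J2 → J7 → J6 → J5 → J3


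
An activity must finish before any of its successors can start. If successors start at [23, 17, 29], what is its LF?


LF = min of all successor start times
Successors start at: [23, 17, 29]
LF = min(23, 17, 29)
= 17


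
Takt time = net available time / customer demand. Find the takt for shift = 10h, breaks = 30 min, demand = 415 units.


Available = 10×60 - 30 = 570 min
Takt time = 570 / 415
= 1.37 min/unit


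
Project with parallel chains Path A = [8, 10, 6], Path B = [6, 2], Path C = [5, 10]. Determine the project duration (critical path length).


Path A: 8 + 10 + 6 = 24
Path B: 6 + 2 = 8
Path C: 5 + 10 = 15
Critical path = longest = max(24, 8, 15)
= 24 (Path A)


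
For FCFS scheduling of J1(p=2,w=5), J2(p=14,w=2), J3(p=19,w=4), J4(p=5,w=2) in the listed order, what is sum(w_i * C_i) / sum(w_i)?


Completion times:
  J1: C=2, w×C=5×2=10
  J2: C=16, w×C=2×16=32
  J3: C=35, w×C=4×35=140
  J4: C=40, w×C=2×40=80
Sum w×C = 262
Sum w = 13
Weighted avg = 262/13
= 20.15


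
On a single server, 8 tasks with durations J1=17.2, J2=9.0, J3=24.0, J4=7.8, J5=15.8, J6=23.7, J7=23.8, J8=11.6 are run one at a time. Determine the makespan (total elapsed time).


Sequential makespan: sum all processing times
= 17.2 + 9.0 + 24.0 + 7.8 + 15.8 + 23.7 + 23.8 + 11.6
= 132.9 time units


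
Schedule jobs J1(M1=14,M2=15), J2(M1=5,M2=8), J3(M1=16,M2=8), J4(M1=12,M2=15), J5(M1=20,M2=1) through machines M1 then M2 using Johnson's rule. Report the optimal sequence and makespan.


Johnson's rule:
Group 1 (M1≤M2, sort by M1): ['J2', 'J4', 'J1']
Group 2 (M1>M2, sort desc M2): ['J3', 'J5']
Sequence: J2 → J4 → J1 → J3 → J5
Makespan calculation:
  J2: M1 done=5, M2 done=13
  J4: M1 done=17, M2 done=32
  J1: M1 done=31, M2 done=47
  J3: M1 done=47, M2 done=55
  J5: M1 done=67, M2 done=68
= Sequence: J2 → J4 → J1 → J3 → J5, Makespan: 68


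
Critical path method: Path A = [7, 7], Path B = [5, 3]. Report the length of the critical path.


Path A: 7 + 7 = 14
Path B: 5 + 3 = 8
Critical path = longest = max(14, 8)
= 14 (Path A)


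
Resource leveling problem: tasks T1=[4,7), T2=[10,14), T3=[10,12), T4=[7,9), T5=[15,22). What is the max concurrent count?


Check each time point for overlaps:
  t=10: 2 tasks active (T2, T3)
Max concurrent = 2


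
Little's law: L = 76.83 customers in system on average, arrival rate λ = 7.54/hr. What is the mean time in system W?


Little's law: L = λW → W = L / λ
= 76.83 / 7.54
= 10.19 hours


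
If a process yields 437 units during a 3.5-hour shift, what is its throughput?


Throughput = units / time
= 437 / 3.5
= 124.9 units/hour


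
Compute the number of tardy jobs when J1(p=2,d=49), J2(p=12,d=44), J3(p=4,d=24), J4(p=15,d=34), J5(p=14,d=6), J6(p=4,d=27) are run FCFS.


Completion vs due date:
  J1: C=2, d=49 → on time
  J2: C=14, d=44 → on time
  J3: C=18, d=24 → on time
  J4: C=33, d=34 → on time
  J5: C=47, d=6 → TARDY
  J6: C=51, d=27 → TARDY
Tardy jobs: J5, J6
Count = 2


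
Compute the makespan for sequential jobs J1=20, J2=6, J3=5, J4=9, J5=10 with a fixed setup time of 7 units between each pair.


Makespan = Σ processing + (n-1) × setup
= (20 + 6 + 5 + 9 + 10) + (5-1)×7
= 50 + 28
= 78 time units


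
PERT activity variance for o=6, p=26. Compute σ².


σ² = ((p - o) / 6)² = (p - o)² / 36
= (26 - 6)² / 36
= 20² / 36
= 400 / 36
= 11.1111


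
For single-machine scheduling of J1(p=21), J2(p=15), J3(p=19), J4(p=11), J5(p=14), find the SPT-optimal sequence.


SPT: sort by shortest processing time
  J4: p=11
  J5: p=14
  J2: p=15
  J3: p=19
  J1: p=21
Order: J4 → J5 → J2 → J3 → J1


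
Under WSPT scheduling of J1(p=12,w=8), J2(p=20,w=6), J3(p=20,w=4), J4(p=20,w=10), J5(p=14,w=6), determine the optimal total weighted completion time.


WSPT order (by p/w): J1 → J4 → J5 → J2 → J3
  J1: C=12, w·C=8×12=96
  J4: C=32, w·C=10×32=320
  J5: C=46, w·C=6×46=276
  J2: C=66, w·C=6×66=396
  J3: C=86, w·C=4×86=344
Σ w·C = 1432
= 1432


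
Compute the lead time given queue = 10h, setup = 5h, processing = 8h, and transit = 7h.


Lead time = queue + setup + processing + transit
= 10 + 5 + 8 + 7
= 30 hours


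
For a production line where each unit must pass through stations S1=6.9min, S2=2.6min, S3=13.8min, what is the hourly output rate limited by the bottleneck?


Bottleneck = longest station time
Station times: [6.9, 2.6, 13.8]
Max = 13.8 min
Rate = 60 / 13.8
= 4.35 units/hour (bottleneck: 13.8min)


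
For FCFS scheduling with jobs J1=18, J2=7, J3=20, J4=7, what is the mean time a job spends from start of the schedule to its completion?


Completion times:
  J1: completes at 18
  J2: completes at 25
  J3: completes at 45
  J4: completes at 52
Sum = 140
Average = 140/4
= 35.00


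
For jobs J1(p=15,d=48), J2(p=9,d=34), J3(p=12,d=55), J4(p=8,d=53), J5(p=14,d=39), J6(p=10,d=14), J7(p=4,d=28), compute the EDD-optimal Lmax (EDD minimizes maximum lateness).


EDD order: J6 → J7 → J2 → J5 → J1 → J4 → J3
Completion and lateness:
  J6: C=10, d=14, L=10-14=-4
  J7: C=14, d=28, L=14-28=-14
  J2: C=23, d=34, L=23-34=-11
  J5: C=37, d=39, L=37-39=-2
  J1: C=52, d=48, L=52-48=4
  J4: C=60, d=53, L=60-53=7
  J3: C=72, d=55, L=72-55=17
Lmax = max(-4, -14, -11, -2, 4, 7, 17)
= 17


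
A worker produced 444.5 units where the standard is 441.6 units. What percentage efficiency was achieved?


Efficiency = (actual / standard) × 100
= (444.5 / 441.6) × 100
= 100.7%


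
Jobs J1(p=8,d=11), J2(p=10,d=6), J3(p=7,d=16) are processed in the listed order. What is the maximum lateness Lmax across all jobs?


Lateness per job (L = C - d):
  J1: C=8, d=11, L=-3
  J2: C=18, d=6, L=12
  J3: C=25, d=16, L=9
Lmax = max(-3, 12, 9)
= 12


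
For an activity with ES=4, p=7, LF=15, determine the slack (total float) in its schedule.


EF = ES + duration = 4 + 7 = 11
LS = LF - duration = 15 - 7 = 8
Total Float = LF - EF = 15 - 11
(or LS - ES = 8 - 4)
= 4


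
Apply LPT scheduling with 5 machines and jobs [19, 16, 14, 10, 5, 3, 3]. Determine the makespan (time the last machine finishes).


Jobs (LPT sorted): [19, 16, 14, 10, 5, 3, 3]
Machines: 5
  J=19 → Machine 1 (load: 0+19=19)
  J=16 → Machine 2 (load: 0+16=16)
  J=14 → Machine 3 (load: 0+14=14)
  J=10 → Machine 4 (load: 0+10=10)
  J=5 → Machine 5 (load: 0+5=5)
  J=3 → Machine 5 (load: 5+3=8)
  J=3 → Machine 5 (load: 8+3=11)
Machine loads: [19, 16, 14, 10, 11]
Makespan = max = 19 time units


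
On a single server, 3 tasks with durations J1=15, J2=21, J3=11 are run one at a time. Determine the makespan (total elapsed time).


Sequential makespan: sum all processing times
= 15 + 21 + 11
= 47 time units


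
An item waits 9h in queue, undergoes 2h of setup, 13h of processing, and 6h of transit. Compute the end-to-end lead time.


Lead time = queue + setup + processing + transit
= 9 + 2 + 13 + 6
= 30 hours


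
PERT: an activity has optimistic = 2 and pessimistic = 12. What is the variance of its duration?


σ² = ((p - o) / 6)² = (p - o)² / 36
= (12 - 2)² / 36
= 10² / 36
= 100 / 36
= 2.7778


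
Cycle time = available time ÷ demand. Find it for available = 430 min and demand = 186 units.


Cycle time = available time / demand
= 430 / 186
= 2.31 min/unit


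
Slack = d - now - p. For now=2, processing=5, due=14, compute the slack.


Slack = due - current_time - processing
= 14 - 2 - 5
= 7


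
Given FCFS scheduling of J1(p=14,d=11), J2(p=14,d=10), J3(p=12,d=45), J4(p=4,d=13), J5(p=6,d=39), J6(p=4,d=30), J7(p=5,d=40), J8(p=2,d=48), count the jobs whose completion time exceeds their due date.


Completion vs due date:
  J1: C=14, d=11 → TARDY
  J2: C=28, d=10 → TARDY
  J3: C=40, d=45 → on time
  J4: C=44, d=13 → TARDY
  J5: C=50, d=39 → TARDY
  J6: C=54, d=30 → TARDY
  J7: C=59, d=40 → TARDY
  J8: C=61, d=48 → TARDY
Tardy jobs: J1, J2, J4, J5, J6, J7, J8
Count = 7


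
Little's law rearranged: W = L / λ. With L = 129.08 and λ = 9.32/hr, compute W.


Little's law: L = λW → W = L / λ
= 129.08 / 9.32
= 13.85 hours


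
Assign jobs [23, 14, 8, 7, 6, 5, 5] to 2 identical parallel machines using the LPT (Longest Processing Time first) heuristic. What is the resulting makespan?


Jobs (LPT sorted): [23, 14, 8, 7, 6, 5, 5]
Machines: 2
  J=23 → Machine 1 (load: 0+23=23)
  J=14 → Machine 2 (load: 0+14=14)
  J=8 → Machine 2 (load: 14+8=22)
  J=7 → Machine 2 (load: 22+7=29)
  J=6 → Machine 1 (load: 23+6=29)
  J=5 → Machine 1 (load: 29+5=34)
  J=5 → Machine 2 (load: 29+5=34)
Machine loads: [34, 34]
Makespan = max = 34 time units


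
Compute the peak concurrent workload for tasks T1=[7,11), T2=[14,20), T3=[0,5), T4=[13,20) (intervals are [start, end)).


Check each time point for overlaps:
  t=14: 2 tasks active (T2, T4)
Max concurrent = 2


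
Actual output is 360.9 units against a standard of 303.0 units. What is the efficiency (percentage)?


Efficiency = (actual / standard) × 100
= (360.9 / 303.0) × 100
= 119.1%


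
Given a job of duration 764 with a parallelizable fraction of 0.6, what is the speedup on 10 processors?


Amdahl's law: T_p = T × ((1-p) + p/N)
= 764 × ((1-0.6) + 0.6/10)
= 764 × (0.40 + 0.0600)
= 764 × 0.4600
= 351.44
Speedup = 764/351.44
= 2.17×


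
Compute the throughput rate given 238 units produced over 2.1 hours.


Throughput = units / time
= 238 / 2.1
= 113.3 units/hour


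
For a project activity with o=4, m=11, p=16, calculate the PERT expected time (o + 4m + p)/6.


te = (o + 4m + p) / 6
= (4 + 4×11 + 16) / 6
= (4 + 44 + 16) / 6
= 64 / 6
= 10.67


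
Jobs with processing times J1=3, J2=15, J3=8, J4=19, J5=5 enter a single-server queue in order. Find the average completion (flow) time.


Completion times:
  J1: completes at 3
  J2: completes at 18
  J3: completes at 26
  J4: completes at 45
  J5: completes at 50
Sum = 142
Average = 142/5
= 28.40


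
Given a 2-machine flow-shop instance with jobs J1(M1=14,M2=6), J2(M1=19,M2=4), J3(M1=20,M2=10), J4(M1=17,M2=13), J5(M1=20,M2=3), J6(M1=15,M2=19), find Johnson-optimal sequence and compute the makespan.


Johnson's rule:
Group 1 (M1≤M2, sort by M1): ['J6']
Group 2 (M1>M2, sort desc M2): ['J4', 'J3', 'J1', 'J2', 'J5']
Sequence: J6 → J4 → J3 → J1 → J2 → J5
Makespan calculation:
  J6: M1 done=15, M2 done=34
  J4: M1 done=32, M2 done=47
  J3: M1 done=52, M2 done=62
  J1: M1 done=66, M2 done=72
  J2: M1 done=85, M2 done=89
  J5: M1 done=105, M2 done=108
= Sequence: J6 → J4 → J3 → J1 → J2 → J5, Makespan: 108


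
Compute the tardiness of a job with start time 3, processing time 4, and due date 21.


Completion = start + processing = 3 + 4 = 7
Tardiness = max(0, C - d) = max(0, 7 - 21)
= max(0, -14)
= 0


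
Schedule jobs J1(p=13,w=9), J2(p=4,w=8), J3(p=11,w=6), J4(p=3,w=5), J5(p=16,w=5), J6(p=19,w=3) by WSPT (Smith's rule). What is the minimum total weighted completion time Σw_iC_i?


WSPT order (by p/w): J2 → J4 → J1 → J3 → J5 → J6
  J2: C=4, w·C=8×4=32
  J4: C=7, w·C=5×7=35
  J1: C=20, w·C=9×20=180
  J3: C=31, w·C=6×31=186
  J5: C=47, w·C=5×47=235
  J6: C=66, w·C=3×66=198
Σ w·C = 866
= 866


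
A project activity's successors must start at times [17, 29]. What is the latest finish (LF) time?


LF = min of all successor start times
Successors start at: [17, 29]
LF = min(17, 29)
= 17


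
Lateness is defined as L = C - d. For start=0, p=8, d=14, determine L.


Completion = 0 + 8 = 8
Lateness = C - d = 8 - 14
= -6


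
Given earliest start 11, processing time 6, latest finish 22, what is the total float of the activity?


EF = ES + duration = 11 + 6 = 17
LS = LF - duration = 22 - 6 = 16
Total Float = LF - EF = 22 - 17
(or LS - ES = 16 - 11)
= 5
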